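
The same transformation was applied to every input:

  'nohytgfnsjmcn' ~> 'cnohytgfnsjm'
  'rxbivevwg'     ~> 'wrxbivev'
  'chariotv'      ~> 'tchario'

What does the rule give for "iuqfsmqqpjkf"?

What's happening: delete the last character, then move the last character to the front.
"iuqfsmqqpjkf" → "iuqfsmqqpjk" → "kiuqfsmqqpj".

kiuqfsmqqpj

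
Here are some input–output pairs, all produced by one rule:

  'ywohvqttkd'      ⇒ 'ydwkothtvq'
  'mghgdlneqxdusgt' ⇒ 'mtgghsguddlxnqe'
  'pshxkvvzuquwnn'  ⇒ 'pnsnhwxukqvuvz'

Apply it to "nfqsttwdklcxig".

ngfiqxsctltkwd

Rule — take characters alternately from the front and the back (1st, last, 2nd, 2nd-last, ...).
Doing the same to "nfqsttwdklcxig": "ngfiqxsctltkwd".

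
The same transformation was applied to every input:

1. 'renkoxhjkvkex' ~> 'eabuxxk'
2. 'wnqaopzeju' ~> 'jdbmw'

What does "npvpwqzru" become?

aijmh

Rule — shift every letter 13 places forward in the alphabet (wrapping around) — i.e. ROT13, then keep every other character starting from the first (positions 1st, 3rd, 5th, ...).
"npvpwqzru" → "acicjdmeh" → "aijmh".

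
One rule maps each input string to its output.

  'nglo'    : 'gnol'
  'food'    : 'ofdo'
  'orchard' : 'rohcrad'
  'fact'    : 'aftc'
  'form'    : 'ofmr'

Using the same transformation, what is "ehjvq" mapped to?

Looking at the pairs, the operation is to swap each adjacent pair of characters (1↔2, 3↔4, ...).
Applying that to "ehjvq" gives "hevjq".

hevjq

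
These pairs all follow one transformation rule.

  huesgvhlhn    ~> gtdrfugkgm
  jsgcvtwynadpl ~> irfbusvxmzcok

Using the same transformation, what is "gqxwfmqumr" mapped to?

Looking at the pairs, the operation is to shift every letter 1 place backward in the alphabet (wrapping around).
On "gqxwfmqumr" that produces "fpwvelptlq".

fpwvelptlq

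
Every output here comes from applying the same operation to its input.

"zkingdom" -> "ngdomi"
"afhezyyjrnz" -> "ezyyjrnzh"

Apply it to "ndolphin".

The transformation: delete the first 2 characters, then move the first character to the end.
Applying both steps to "ndolphin": "olphin", then "lphino".
(Check on "zkingdom": → "ingdom" → "ngdomi" ✓)

lphino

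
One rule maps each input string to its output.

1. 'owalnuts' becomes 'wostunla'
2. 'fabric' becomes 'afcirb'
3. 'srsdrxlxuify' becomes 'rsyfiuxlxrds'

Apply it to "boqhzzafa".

obafazzhq

Each output is the input with this applied: move the first 2 characters to the end (rotate left by 2), then reverse the string.
On "boqhzzafa": the first step gives "qhzzafabo", and the second then gives "obafazzhq".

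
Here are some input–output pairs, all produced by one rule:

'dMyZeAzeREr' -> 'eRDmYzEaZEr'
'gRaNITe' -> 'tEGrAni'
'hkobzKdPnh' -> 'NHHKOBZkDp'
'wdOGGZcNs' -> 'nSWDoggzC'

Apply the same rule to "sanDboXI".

Rule — flip the case of every letter, then move the last 2 characters to the front (rotate right by 2).
Working it through for "sanDboXI": intermediate "SANdBOxi", final "xiSANdBO".

xiSANdBO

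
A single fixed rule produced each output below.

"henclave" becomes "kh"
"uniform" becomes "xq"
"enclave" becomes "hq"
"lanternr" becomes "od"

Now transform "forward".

ir

The rule is to shift every letter 3 places forward in the alphabet (wrapping around), then keep only the first 2 characters.
Applying both steps to "forward": "iruzdug", then "ir".
(Check on "henclave": → "khqfodyh" → "kh" ✓)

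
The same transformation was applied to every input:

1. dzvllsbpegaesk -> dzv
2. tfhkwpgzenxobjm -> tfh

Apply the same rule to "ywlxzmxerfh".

ywl

What's happening: keep only the first 3 characters.
Applying that to "ywlxzmxerfh" gives "ywl".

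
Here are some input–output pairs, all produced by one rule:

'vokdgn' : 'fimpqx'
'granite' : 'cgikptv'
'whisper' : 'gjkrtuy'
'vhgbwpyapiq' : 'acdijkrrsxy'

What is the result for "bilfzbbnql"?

Rule — shift every letter 2 places forward in the alphabet (wrapping around), then sort the characters into alphabetical order.
Starting from "bilfzbbnql": after the first operation, "dknhbddpsn"; after the second, "bdddhknnps".

bdddhknnps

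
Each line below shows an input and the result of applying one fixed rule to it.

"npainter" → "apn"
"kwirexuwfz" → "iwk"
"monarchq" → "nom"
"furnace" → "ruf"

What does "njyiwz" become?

The rule is to reverse the string, then keep only the last 3 characters.
For "njyiwz", step one produces "zwiyjn"; step two turns that into "yjn".

yjn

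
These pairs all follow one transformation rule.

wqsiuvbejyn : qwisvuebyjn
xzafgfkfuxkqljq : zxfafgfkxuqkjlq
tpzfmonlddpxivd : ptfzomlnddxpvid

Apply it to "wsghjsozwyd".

The pattern: swap each adjacent pair of characters (1↔2, 3↔4, ...).
Doing the same to "wsghjsozwyd": "swhgsjzoywd".

swhgsjzoywd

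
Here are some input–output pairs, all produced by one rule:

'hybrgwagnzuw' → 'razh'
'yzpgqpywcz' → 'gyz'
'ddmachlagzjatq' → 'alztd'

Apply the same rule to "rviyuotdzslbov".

ytsov

Each output is the input with this applied: move the first 2 characters to the end (rotate left by 2), then keep one character in every 3, starting at position 2 (positions 2nd, 5th, 8th, ...).
Working it through for "rviyuotdzslbov": intermediate "iyuotdzslbovrv", final "ytsov".
(Check on "ddmachlagzjatq": → "machlagzjatqdd" → "alztd" ✓)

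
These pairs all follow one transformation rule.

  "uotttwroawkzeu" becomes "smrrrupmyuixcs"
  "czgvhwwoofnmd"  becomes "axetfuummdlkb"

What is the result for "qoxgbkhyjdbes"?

Rule — shift every letter 2 places backward in the alphabet (wrapping around).
For "qoxgbkhyjdbes" the result is "omvezifwhbzcq".

omvezifwhbzcq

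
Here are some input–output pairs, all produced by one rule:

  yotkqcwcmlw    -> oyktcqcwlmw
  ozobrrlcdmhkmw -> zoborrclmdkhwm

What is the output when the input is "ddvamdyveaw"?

Looking at the pairs, the operation is to swap each adjacent pair of characters (1↔2, 3↔4, ...).
Doing the same to "ddvamdyveaw": "ddavdmvyaew".

ddavdmvyaew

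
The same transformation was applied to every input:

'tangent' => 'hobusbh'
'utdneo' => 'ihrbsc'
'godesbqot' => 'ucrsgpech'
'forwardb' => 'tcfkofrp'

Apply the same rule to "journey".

xcifbsm

Rule — shift every letter 12 places backward in the alphabet (wrapping around).
Doing the same to "journey": "xcifbsm".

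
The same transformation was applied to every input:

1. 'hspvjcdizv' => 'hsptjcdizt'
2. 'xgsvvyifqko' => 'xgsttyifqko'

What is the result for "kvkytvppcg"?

ktkyttppcg

The transformation: replace every "v" with "t".
So "kvkytvppcg" becomes "ktkyttppcg".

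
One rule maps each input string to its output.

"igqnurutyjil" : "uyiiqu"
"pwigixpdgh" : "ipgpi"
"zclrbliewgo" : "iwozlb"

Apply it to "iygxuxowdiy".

odyigu

The pattern: keep every other character starting from the first (positions 1st, 3rd, 5th, ...), then move the last 3 characters to the front (rotate right by 3).
Starting from "iygxuxowdiy": after the first operation, "iguody"; after the second, "odyigu".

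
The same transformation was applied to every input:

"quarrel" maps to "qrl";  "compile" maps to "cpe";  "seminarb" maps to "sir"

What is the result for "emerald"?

erd

The rule is to keep one character in every 3, starting at position 1 (positions 1st, 4th, 7th, ...).
Applying that to "emerald" gives "erd".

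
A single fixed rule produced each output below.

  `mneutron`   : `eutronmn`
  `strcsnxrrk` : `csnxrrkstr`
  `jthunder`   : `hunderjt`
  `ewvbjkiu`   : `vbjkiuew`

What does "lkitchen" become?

The rule is to move the last 2 characters to the front (rotate right by 2), then swap the front and back halves of the string.
Applying both steps to "lkitchen": "enlkitch", then "itchenlk".

itchenlk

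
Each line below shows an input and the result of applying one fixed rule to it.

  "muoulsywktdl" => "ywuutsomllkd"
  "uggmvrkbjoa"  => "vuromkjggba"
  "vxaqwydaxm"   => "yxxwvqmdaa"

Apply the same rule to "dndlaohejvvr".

vvronljhedda

Looking at the pairs, the operation is to sort the characters into reverse alphabetical order.
So "dndlaohejvvr" becomes "vvronljhedda".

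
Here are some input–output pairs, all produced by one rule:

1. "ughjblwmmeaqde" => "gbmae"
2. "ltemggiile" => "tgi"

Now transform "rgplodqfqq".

Looking at the pairs, the operation is to keep one character in every 3, starting at position 2 (positions 2nd, 5th, 8th, ...).
On "rgplodqfqq" that produces "gof".

gof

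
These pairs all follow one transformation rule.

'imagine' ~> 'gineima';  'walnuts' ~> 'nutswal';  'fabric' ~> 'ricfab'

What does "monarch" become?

archmon

Looking at the pairs, the operation is to move the first 3 characters to the end (rotate left by 3).
Doing the same to "monarch": "archmon".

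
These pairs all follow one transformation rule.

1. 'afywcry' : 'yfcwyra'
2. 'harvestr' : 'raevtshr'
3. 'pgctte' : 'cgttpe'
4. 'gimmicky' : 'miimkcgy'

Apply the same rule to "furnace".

ruanecf

In each case the input is transformed by: move the first character to the end, then swap each adjacent pair of characters (1↔2, 3↔4, ...).
"furnace" → "urnacef" → "ruanecf".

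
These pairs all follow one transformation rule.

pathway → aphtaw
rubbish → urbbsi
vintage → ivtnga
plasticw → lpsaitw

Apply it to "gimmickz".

The transformation: swap each adjacent pair of characters (1↔2, 3↔4, ...), then delete the last character.
Starting from "gimmickz": after the first operation, "igmmcizk"; after the second, "igmmciz".

igmmciz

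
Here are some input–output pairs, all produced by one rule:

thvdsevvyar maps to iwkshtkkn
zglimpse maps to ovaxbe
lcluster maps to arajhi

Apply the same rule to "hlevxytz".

watkmn

The pattern: shift every letter 11 places backward in the alphabet (wrapping around), then delete the last 2 characters.
Starting from "hlevxytz": after the first operation, "watkmnio"; after the second, "watkmn".
(Check on "zglimpse": → "ovaxbeht" → "ovaxbe" ✓)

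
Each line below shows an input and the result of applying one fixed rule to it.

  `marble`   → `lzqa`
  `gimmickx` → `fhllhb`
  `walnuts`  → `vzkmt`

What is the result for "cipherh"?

bhogd

The rule is to delete the last 2 characters, then shift every letter 1 place backward in the alphabet (wrapping around).
On "cipherh" that produces "bhogd".
(Check on "gimmickx": → "gimmic" → "fhllhb" ✓)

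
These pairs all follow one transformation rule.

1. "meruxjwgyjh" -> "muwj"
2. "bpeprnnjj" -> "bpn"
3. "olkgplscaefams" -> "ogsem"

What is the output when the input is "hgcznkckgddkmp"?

The rule is to keep one character in every 3, starting at position 1 (positions 1st, 4th, 7th, ...).
On "hgcznkckgddkmp" that produces "hzcdm".

hzcdm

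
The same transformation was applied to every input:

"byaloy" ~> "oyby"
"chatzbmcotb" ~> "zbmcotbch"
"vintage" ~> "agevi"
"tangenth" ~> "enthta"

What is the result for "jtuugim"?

The transformation: move the first 2 characters to the end (rotate left by 2), then delete the first 2 characters.
Applying that to "jtuugim" gives "gimjt".

gimjt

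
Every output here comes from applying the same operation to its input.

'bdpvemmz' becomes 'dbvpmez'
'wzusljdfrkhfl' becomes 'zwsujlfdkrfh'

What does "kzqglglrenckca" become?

zkgqglrlnekca

The transformation: swap each adjacent pair of characters (1↔2, 3↔4, ...), then delete the last character.
"kzqglglrenckca" → "zkgqglrlnekcac" → "zkgqglrlnekca".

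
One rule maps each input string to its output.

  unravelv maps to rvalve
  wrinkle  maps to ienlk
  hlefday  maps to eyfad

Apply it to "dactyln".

cntly

Looking at the pairs, the operation is to delete the first 2 characters, then take characters alternately from the front and the back (1st, last, 2nd, 2nd-last, ...).
Starting from "dactyln": after the first operation, "ctyln"; after the second, "cntly".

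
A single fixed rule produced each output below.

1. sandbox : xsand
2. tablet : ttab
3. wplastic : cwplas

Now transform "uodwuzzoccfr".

ruodwuzzoc

Rule — move the last character to the front, then delete the last 2 characters.
Working it through for "uodwuzzoccfr": intermediate "ruodwuzzoccf", final "ruodwuzzoc".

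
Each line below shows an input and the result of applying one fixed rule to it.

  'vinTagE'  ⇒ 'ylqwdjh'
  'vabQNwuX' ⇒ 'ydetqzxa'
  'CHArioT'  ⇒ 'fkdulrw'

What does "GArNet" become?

jduqhw

What's happening: shift every letter 3 places forward in the alphabet (wrapping around), then convert every letter to lowercase.
On "GArNet": the first step gives "JDuQhw", and the second then gives "jduqhw".
(Check on "CHArioT": → "FKDulrW" → "fkdulrw" ✓)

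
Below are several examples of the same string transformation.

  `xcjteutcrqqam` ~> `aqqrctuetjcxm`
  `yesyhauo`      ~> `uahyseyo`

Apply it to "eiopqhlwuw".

uwlhqpoiew

What's happening: move the last character to the front, then reverse the string.
Doing the same to "eiopqhlwuw": "uwlhqpoiew".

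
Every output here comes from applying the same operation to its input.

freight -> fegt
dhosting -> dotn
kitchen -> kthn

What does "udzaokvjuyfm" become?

uzovuf

In each case the input is transformed by: keep every other character starting from the first (positions 1st, 3rd, 5th, ...).
On "udzaokvjuyfm" that produces "uzovuf".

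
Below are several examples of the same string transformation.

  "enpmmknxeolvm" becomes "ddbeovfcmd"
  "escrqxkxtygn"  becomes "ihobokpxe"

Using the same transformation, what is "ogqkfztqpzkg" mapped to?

In each case the input is transformed by: shift every letter 9 places backward in the alphabet (wrapping around), then delete the first 3 characters.
Applying both steps to "ogqkfztqpzkg": "fxhbwqkhgqbx", then "bwqkhgqbx".
(Check on "escrqxkxtygn": → "vjtihobokpxe" → "ihobokpxe" ✓)

bwqkhgqbx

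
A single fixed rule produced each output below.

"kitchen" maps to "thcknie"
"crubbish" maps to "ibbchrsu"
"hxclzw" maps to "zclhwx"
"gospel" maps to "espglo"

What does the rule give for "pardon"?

ordpna

Each output is the input with this applied: take characters alternately from the front and the back (1st, last, 2nd, 2nd-last, ...), then move the last 3 characters to the front (rotate right by 3).
Working it through for "pardon": intermediate "pnaord", final "ordpna".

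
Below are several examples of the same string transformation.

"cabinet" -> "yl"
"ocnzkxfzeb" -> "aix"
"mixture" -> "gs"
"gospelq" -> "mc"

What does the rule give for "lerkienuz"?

Each output is the input with this applied: keep one character in every 3, starting at position 2 (positions 2nd, 5th, 8th, ...), then shift every letter 2 places backward in the alphabet (wrapping around).
Working it through for "lerkienuz": intermediate "eiu", final "cgs".

cgs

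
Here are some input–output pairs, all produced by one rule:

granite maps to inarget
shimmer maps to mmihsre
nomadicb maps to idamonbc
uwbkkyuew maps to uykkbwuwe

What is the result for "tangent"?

In each case the input is transformed by: reverse the string, then move the first 2 characters to the end (rotate left by 2).
Working it through for "tangent": intermediate "tnegnat", final "egnattn".
(Check on "nomadicb": → "bcidamon" → "idamonbc" ✓)

egnattn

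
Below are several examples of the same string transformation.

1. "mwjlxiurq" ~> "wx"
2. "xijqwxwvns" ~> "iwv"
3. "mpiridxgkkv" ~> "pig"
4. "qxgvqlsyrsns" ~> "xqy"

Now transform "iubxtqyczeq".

utc

In each case the input is transformed by: delete the last 2 characters, then keep one character in every 3, starting at position 2 (positions 2nd, 5th, 8th, ...).
"iubxtqyczeq" → "iubxtqycz" → "utc".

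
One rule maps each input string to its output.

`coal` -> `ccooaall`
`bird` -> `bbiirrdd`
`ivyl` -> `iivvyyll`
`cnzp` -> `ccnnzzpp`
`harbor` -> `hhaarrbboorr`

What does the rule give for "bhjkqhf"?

The pattern: double every character.
Applying that to "bhjkqhf" gives "bbhhjjkkqqhhff".

bbhhjjkkqqhhff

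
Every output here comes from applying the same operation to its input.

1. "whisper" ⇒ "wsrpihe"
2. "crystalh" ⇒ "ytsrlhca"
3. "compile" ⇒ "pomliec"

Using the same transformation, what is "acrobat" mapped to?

The pattern: sort the characters into reverse alphabetical order.
For "acrobat" the result is "trocbaa".

trocbaa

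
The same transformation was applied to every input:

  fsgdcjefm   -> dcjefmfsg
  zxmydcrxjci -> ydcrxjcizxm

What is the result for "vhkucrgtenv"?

What's happening: move the first 3 characters to the end (rotate left by 3).
Doing the same to "vhkucrgtenv": "ucrgtenvvhk".

ucrgtenvvhk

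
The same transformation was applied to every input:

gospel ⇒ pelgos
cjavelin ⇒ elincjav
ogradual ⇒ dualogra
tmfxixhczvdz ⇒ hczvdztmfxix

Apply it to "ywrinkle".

Looking at the pairs, the operation is to swap the front and back halves of the string.
For "ywrinkle" the result is "nkleywri".

nkleywri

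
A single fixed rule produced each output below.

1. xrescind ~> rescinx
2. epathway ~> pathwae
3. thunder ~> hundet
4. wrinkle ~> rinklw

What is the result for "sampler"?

amples

Looking at the pairs, the operation is to delete the last character, then move the first character to the end.
Applying both steps to "sampler": "sample", then "amples".
(Check on "wrinkle": → "wrinkl" → "rinklw" ✓)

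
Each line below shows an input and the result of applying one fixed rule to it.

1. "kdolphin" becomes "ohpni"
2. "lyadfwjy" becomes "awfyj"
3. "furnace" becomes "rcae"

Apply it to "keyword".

Rule — swap each adjacent pair of characters (1↔2, 3↔4, ...), then delete the first 3 characters.
For "keyword", step one produces "ekwyrod"; step two turns that into "yrod".

yrod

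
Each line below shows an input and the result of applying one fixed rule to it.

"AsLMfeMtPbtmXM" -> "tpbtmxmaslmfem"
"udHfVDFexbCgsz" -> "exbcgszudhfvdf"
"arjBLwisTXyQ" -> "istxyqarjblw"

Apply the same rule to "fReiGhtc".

ghtcfrei

The transformation: swap the front and back halves of the string, then convert every letter to lowercase.
Applying both steps to "fReiGhtc": "GhtcfRei", then "ghtcfrei".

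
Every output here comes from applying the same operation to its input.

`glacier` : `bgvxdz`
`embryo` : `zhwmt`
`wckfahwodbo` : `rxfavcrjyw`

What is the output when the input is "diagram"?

Each output is the input with this applied: delete the last character, then shift every letter 5 places backward in the alphabet (wrapping around).
"diagram" → "diagra" → "ydvbmv".

ydvbmv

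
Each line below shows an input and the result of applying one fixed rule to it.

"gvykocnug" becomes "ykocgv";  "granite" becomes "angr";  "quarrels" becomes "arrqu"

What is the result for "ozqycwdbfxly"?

Each output is the input with this applied: delete the last 3 characters, then move the first 2 characters to the end (rotate left by 2).
Working it through for "ozqycwdbfxly": intermediate "ozqycwdbf", final "qycwdbfoz".

qycwdbfoz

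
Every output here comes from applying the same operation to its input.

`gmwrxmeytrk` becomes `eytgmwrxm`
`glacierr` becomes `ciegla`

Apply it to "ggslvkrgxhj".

rgxggslvk

Each output is the input with this applied: delete the last 2 characters, then move the last 3 characters to the front (rotate right by 3).
Applying both steps to "ggslvkrgxhj": "ggslvkrgx", then "rgxggslvk".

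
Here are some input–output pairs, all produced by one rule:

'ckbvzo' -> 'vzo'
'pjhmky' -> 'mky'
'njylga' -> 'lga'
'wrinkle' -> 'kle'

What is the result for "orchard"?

Each output is the input with this applied: keep only the last 3 characters.
For "orchard" the result is "ard".

ard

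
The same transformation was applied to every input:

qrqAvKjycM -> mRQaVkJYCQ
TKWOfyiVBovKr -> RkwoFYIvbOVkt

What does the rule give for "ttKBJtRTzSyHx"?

XTkbjTrtZsYhT

The rule is to flip the case of every letter, then swap the first and last characters.
For "ttKBJtRTzSyHx", step one produces "TTkbjTrtZsYhX"; step two turns that into "XTkbjTrtZsYhT".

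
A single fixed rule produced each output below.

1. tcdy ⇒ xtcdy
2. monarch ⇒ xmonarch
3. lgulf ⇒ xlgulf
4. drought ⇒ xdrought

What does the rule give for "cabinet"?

xcabinet

Rule — prepend "x".
For "cabinet" the result is "xcabinet".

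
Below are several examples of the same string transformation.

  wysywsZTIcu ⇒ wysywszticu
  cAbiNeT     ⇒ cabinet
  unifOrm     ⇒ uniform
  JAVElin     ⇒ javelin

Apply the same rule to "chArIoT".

chariot

Each output is the input with this applied: convert every letter to lowercase.
On "chArIoT" that produces "chariot".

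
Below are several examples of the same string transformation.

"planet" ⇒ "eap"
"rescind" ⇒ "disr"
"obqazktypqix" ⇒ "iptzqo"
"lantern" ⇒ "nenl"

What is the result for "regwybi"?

iygr

The pattern: keep every other character starting from the first (positions 1st, 3rd, 5th, ...), then reverse the string.
Working it through for "regwybi": intermediate "rgyi", final "iygr".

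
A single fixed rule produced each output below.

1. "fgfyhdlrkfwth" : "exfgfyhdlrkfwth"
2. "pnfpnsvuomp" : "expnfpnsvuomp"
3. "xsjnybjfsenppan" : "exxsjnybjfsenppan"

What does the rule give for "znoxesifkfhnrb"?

exznoxesifkfhnrb

Looking at the pairs, the operation is to prepend "ex".
Doing the same to "znoxesifkfhnrb": "exznoxesifkfhnrb".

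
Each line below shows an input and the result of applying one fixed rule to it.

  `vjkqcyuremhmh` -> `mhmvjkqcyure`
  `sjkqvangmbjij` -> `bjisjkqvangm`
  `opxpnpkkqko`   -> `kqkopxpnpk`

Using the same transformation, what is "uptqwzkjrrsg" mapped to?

The pattern: delete the last character, then move the last 3 characters to the front (rotate right by 3).
For "uptqwzkjrrsg", step one produces "uptqwzkjrrs"; step two turns that into "rrsuptqwzkj".

rrsuptqwzkj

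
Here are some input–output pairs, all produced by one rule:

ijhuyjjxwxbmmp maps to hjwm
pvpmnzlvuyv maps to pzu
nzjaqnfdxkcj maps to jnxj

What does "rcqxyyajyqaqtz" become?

qyyq

The rule is to keep one character in every 3, starting at position 3 (positions 3rd, 6th, 9th, ...).
"rcqxyyajyqaqtz" → "qyyq".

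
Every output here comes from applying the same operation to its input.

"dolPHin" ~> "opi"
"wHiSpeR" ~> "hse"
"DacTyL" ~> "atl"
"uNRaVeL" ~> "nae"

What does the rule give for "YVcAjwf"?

Rule — keep every other character starting from the second (positions 2nd, 4th, 6th, ...), then convert every letter to lowercase.
"YVcAjwf" → "VAw" → "vaw".

vaw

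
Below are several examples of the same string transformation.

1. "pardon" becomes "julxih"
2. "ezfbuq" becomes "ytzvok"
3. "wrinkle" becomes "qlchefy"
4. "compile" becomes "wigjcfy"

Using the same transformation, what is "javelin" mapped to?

dupyfch

Each output is the input with this applied: shift every letter 6 places backward in the alphabet (wrapping around).
"javelin" → "dupyfch".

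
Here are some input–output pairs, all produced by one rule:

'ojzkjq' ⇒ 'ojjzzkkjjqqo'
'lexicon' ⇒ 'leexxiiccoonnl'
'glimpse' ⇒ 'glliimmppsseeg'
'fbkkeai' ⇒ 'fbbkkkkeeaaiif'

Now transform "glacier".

What's happening: double every character, then move the first character to the end.
"glacier" → "gllaacciieerrg".
(Check on "ojzkjq": → "oojjzzkkjjqq" → "ojjzzkkjjqqo" ✓)

gllaacciieerrg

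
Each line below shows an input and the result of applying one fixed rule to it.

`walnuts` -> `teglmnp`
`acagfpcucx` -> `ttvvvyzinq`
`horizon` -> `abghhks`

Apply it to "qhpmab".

tuafij

The rule is to sort the characters into alphabetical order, then shift every letter 7 places backward in the alphabet (wrapping around).
For "qhpmab", step one produces "abhmpq"; step two turns that into "tuafij".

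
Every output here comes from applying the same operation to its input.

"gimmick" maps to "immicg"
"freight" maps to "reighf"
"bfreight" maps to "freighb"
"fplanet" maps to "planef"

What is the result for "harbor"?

In each case the input is transformed by: delete the last character, then move the first character to the end.
Starting from "harbor": after the first operation, "harbo"; after the second, "arboh".
(Check on "fplanet": → "fplane" → "planef" ✓)

arboh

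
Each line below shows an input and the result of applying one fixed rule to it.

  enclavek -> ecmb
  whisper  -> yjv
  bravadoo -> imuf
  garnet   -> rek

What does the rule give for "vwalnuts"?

The pattern: keep every other character starting from the second (positions 2nd, 4th, 6th, ...), then shift every letter 9 places backward in the alphabet (wrapping around).
For "vwalnuts", step one produces "wlus"; step two turns that into "nclj".

nclj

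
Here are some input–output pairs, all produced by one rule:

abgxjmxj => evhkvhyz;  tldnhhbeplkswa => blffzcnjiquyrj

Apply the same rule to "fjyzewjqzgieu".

wxcuhoxegcsdh

The rule is to move the first 2 characters to the end (rotate left by 2), then shift every letter 2 places backward in the alphabet (wrapping around).
On "fjyzewjqzgieu" that produces "wxcuhoxegcsdh".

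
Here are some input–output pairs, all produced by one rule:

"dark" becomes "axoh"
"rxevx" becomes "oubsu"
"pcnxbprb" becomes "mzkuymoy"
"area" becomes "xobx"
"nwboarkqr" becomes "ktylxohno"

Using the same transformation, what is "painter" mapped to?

Each output is the input with this applied: shift every letter 3 places backward in the alphabet (wrapping around).
"painter" → "mxfkqbo".

mxfkqbo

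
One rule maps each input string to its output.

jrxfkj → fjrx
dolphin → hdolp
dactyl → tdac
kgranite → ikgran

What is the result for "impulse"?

The pattern: delete the last 2 characters, then move the last character to the front.
Applying both steps to "impulse": "impul", then "limpu".

limpu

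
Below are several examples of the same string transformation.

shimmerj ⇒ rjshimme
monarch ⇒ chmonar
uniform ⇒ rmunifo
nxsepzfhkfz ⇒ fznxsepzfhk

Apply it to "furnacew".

The transformation: move the last 2 characters to the front (rotate right by 2).
For "furnacew" the result is "ewfurnac".

ewfurnac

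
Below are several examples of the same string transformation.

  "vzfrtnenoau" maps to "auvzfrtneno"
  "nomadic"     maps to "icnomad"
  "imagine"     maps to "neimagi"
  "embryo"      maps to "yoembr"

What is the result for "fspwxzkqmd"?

Rule — move the last 2 characters to the front (rotate right by 2).
Doing the same to "fspwxzkqmd": "mdfspwxzkq".

mdfspwxzkq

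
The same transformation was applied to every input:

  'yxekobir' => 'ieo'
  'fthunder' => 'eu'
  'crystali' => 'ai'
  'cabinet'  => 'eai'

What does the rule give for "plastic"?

In each case the input is transformed by: move the last 3 characters to the front (rotate right by 3), then keep only the vowels.
Starting from "plastic": after the first operation, "ticplas"; after the second, "ia".

ia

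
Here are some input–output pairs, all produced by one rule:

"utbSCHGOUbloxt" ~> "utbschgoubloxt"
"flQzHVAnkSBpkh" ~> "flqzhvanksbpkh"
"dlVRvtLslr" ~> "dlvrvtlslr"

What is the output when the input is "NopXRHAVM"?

Each output is the input with this applied: convert every letter to lowercase.
So "NopXRHAVM" becomes "nopxrhavm".

nopxrhavm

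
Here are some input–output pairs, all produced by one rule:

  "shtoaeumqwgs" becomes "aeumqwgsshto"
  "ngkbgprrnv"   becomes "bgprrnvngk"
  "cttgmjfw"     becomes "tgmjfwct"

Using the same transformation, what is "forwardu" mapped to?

The transformation: swap the front and back halves of the string, then move the last 2 characters to the front (rotate right by 2).
On "forwardu": the first step gives "arduforw", and the second then gives "rwardufo".

rwardufo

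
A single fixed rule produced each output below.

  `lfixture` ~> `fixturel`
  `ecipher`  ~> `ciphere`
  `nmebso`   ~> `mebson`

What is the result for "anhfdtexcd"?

Looking at the pairs, the operation is to move the first character to the end.
Applying that to "anhfdtexcd" gives "nhfdtexcda".

nhfdtexcda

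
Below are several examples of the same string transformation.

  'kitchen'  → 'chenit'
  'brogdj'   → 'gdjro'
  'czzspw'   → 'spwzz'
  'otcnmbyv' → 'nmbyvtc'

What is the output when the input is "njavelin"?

velinja

The rule is to delete the first character, then move the first 2 characters to the end (rotate left by 2).
So "njavelin" becomes "velinja".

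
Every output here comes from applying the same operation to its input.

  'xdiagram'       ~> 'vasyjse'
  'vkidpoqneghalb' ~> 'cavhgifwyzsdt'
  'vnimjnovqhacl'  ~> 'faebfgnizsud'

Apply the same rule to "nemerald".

wewjsdv

Rule — shift every letter 8 places backward in the alphabet (wrapping around), then delete the first character.
Starting from "nemerald": after the first operation, "fwewjsdv"; after the second, "wewjsdv".
(Check on "xdiagram": → "pvasyjse" → "vasyjse" ✓)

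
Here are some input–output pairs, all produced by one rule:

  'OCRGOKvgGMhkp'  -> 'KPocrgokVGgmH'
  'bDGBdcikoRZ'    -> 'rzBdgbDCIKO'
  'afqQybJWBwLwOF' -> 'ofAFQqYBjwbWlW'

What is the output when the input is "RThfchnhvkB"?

The pattern: flip the case of every letter, then move the last 2 characters to the front (rotate right by 2).
On "RThfchnhvkB": the first step gives "rtHFCHNHVKb", and the second then gives "KbrtHFCHNHV".

KbrtHFCHNHV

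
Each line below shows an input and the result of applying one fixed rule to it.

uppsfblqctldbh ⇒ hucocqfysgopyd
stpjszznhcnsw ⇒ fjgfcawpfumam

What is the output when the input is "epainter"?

The pattern: shift every letter 13 places forward in the alphabet (wrapping around) — i.e. ROT13, then take characters alternately from the front and the back (1st, last, 2nd, 2nd-last, ...).
For "epainter", step one produces "rcnvagre"; step two turns that into "recrngva".

recrngva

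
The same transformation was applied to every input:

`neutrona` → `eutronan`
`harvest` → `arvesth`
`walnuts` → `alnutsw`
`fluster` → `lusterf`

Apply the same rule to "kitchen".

The transformation: move the first character to the end.
Doing the same to "kitchen": "itchenk".

itchenk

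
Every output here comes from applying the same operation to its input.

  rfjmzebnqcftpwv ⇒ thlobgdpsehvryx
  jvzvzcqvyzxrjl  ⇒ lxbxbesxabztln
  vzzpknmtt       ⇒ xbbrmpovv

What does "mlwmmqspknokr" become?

The transformation: shift every letter 2 places forward in the alphabet (wrapping around).
For "mlwmmqspknokr" the result is "onyoosurmpqmt".

onyoosurmpqmt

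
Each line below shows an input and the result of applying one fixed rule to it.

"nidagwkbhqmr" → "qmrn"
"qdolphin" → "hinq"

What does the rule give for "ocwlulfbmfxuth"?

Looking at the pairs, the operation is to move the last 3 characters to the front (rotate right by 3), then keep only the first 4 characters.
"ocwlulfbmfxuth" → "uthocwlulfbmfx" → "utho".

utho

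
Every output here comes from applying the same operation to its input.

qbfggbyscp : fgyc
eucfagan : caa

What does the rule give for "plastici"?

In each case the input is transformed by: delete the first 2 characters, then keep every other character starting from the first (positions 1st, 3rd, 5th, ...).
For "plastici", step one produces "astici"; step two turns that into "atc".
(Check on "qbfggbyscp": → "fggbyscp" → "fgyc" ✓)

atc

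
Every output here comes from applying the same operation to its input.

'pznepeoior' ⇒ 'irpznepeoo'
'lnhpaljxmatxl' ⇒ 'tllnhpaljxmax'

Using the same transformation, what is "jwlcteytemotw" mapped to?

The pattern: move the last 2 characters to the front (rotate right by 2), then swap the first and last characters.
Starting from "jwlcteytemotw": after the first operation, "twjwlcteytemo"; after the second, "owjwlcteytemt".

owjwlcteytemt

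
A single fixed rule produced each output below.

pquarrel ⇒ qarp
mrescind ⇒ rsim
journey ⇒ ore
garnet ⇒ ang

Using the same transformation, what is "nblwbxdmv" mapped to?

Looking at the pairs, the operation is to swap the first and last characters, then keep every other character starting from the second (positions 2nd, 4th, 6th, ...).
Applying that to "nblwbxdmv" gives "bwxm".

bwxm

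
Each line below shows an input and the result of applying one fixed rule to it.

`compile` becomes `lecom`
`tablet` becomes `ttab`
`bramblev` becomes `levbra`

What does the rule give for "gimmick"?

ckgim

The rule is to move the first 3 characters to the end (rotate left by 3), then delete the first 2 characters.
Applying that to "gimmick" gives "ckgim".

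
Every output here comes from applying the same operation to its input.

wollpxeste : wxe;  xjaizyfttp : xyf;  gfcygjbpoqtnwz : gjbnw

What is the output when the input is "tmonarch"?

What's happening: swap each adjacent pair of characters (1↔2, 3↔4, ...), then keep one character in every 3, starting at position 2 (positions 2nd, 5th, 8th, ...).
Working it through for "tmonarch": intermediate "mtnorahc", final "trc".

trc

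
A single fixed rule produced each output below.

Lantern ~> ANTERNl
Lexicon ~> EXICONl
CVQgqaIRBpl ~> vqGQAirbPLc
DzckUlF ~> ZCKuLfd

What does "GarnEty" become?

The pattern: flip the case of every letter, then move the first character to the end.
Doing the same to "GarnEty": "ARNeTYg".

ARNeTYg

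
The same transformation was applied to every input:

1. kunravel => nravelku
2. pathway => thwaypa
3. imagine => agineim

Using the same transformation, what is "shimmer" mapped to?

immersh

In each case the input is transformed by: move the first 2 characters to the end (rotate left by 2).
So "shimmer" becomes "immersh".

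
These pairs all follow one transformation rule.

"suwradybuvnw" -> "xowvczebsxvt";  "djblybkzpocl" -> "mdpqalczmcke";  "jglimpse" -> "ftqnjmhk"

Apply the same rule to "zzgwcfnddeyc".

dzfeeogdxhaa

The transformation: shift every letter 1 place forward in the alphabet (wrapping around), then reverse the string.
"zzgwcfnddeyc" → "aahxdgoeefzd" → "dzfeeogdxhaa".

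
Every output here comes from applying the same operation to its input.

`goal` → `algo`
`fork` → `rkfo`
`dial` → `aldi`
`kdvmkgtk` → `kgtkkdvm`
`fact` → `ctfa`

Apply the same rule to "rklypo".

The pattern: swap the front and back halves of the string.
For "rklypo" the result is "yporkl".

yporkl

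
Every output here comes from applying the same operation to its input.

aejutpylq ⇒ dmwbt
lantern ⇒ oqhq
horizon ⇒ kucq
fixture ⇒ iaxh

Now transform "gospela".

jvhd

Looking at the pairs, the operation is to keep every other character starting from the first (positions 1st, 3rd, 5th, ...), then shift every letter 3 places forward in the alphabet (wrapping around).
On "gospela": the first step gives "gsea", and the second then gives "jvhd".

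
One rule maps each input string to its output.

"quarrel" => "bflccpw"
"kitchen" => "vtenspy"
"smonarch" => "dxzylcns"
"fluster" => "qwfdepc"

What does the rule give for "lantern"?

wlyepcy

In each case the input is transformed by: shift every letter 11 places forward in the alphabet (wrapping around).
For "lantern" the result is "wlyepcy".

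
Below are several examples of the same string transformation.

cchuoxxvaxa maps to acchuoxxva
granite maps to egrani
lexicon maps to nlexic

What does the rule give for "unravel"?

The transformation: move the last 2 characters to the front (rotate right by 2), then delete the first character.
"unravel" → "elunrav" → "lunrav".
(Check on "granite": → "tegrani" → "egrani" ✓)

lunrav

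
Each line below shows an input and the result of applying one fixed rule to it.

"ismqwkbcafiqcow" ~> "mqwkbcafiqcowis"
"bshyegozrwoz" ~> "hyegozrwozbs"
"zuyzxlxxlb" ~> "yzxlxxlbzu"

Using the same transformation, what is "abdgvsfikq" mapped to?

The rule is to move the first 2 characters to the end (rotate left by 2).
For "abdgvsfikq" the result is "dgvsfikqab".

dgvsfikqab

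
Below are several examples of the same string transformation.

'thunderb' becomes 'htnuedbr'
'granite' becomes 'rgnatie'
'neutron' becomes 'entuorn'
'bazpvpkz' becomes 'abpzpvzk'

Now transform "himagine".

Each output is the input with this applied: swap each adjacent pair of characters (1↔2, 3↔4, ...).
So "himagine" becomes "ihamigen".

ihamigen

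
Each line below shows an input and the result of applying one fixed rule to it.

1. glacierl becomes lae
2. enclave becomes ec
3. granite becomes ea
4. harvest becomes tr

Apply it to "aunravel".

Rule — move the last 2 characters to the front (rotate right by 2), then keep one character in every 3, starting at position 2 (positions 2nd, 5th, 8th, ...).
Working it through for "aunravel": intermediate "elaunrav", final "lnv".

lnv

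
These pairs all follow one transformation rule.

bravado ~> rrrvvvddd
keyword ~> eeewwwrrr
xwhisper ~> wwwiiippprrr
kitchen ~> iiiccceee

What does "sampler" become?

Looking at the pairs, the operation is to keep every other character starting from the second (positions 2nd, 4th, 6th, ...), then repeat every character 3 times.
Starting from "sampler": after the first operation, "ape"; after the second, "aaapppeee".
(Check on "bravado": → "rvd" → "rrrvvvddd" ✓)

aaapppeee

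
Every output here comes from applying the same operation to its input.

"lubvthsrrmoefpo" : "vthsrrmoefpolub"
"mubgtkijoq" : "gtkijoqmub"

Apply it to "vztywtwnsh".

Rule — move the first 3 characters to the end (rotate left by 3).
Doing the same to "vztywtwnsh": "ywtwnshvzt".

ywtwnshvzt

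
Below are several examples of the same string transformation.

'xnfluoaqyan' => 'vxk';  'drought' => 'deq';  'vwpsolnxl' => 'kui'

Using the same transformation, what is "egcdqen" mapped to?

What's happening: shift every letter 3 places backward in the alphabet (wrapping around), then keep only the last 3 characters.
Applying that to "egcdqen" gives "nbk".

nbk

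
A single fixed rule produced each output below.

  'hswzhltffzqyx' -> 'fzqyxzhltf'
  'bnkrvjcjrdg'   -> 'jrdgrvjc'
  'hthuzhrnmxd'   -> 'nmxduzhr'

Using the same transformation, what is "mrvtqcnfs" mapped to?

Each output is the input with this applied: delete the first 3 characters, then swap the front and back halves of the string.
For "mrvtqcnfs" the result is "nfstqc".
(Check on "hswzhltffzqyx": → "zhltffzqyx" → "fzqyxzhltf" ✓)

nfstqc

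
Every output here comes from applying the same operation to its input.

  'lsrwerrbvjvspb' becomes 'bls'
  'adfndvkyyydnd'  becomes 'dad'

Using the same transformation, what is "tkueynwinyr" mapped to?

Each output is the input with this applied: move the last character to the front, then keep only the first 3 characters.
On "tkueynwinyr": the first step gives "rtkueynwiny", and the second then gives "rtk".

rtk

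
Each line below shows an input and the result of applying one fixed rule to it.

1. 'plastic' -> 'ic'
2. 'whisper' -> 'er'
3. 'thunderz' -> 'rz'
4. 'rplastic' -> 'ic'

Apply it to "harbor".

or

The pattern: keep only the last 2 characters.
Applying that to "harbor" gives "or".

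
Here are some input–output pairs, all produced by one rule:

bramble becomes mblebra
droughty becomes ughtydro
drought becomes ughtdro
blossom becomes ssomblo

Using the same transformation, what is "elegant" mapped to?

gantele

The transformation: move the first 3 characters to the end (rotate left by 3).
Doing the same to "elegant": "gantele".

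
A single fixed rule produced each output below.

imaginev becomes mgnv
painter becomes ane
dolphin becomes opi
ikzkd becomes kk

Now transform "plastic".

In each case the input is transformed by: keep every other character starting from the second (positions 2nd, 4th, 6th, ...).
For "plastic" the result is "lsi".

lsi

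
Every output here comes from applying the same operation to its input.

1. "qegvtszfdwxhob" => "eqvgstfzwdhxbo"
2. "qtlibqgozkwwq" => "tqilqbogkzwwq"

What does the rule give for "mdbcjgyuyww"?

Rule — swap each adjacent pair of characters (1↔2, 3↔4, ...).
For "mdbcjgyuyww" the result is "dmcbgjuywyw".

dmcbgjuywyw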